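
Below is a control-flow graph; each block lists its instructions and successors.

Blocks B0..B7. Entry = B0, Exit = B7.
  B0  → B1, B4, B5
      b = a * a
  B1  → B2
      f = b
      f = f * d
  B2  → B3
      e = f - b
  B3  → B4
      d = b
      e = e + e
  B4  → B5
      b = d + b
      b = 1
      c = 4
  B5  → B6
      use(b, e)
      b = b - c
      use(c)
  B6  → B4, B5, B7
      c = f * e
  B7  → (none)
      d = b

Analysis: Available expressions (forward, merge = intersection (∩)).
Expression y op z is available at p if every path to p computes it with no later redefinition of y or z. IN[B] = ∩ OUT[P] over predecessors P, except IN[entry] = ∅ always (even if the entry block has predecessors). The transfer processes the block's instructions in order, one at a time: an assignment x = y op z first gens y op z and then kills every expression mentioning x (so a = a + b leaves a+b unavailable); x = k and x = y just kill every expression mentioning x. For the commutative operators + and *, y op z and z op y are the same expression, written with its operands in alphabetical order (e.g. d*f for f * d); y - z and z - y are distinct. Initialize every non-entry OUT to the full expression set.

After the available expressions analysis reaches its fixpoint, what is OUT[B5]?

Per-block solution:
  B0:   IN={}   OUT={a*a}
  B1:   IN={a*a}   OUT={a*a}
  B2:   IN={a*a}   OUT={a*a, f-b}
  B3:   IN={a*a, f-b}   OUT={a*a, f-b}
  B4:   IN={a*a}   OUT={a*a}
  B5:   IN={a*a}   OUT={a*a}
  B6:   IN={a*a}   OUT={a*a, e*f}
  B7:   IN={a*a, e*f}   OUT={a*a, e*f}

Merge at B5: IN[B5] = OUT[B0] ∩ OUT[B4] ∩ OUT[B6] = {a*a}
Applying B5's transfer function to that IN value gives OUT[B5] (row B5 above).

Answer: {a*a}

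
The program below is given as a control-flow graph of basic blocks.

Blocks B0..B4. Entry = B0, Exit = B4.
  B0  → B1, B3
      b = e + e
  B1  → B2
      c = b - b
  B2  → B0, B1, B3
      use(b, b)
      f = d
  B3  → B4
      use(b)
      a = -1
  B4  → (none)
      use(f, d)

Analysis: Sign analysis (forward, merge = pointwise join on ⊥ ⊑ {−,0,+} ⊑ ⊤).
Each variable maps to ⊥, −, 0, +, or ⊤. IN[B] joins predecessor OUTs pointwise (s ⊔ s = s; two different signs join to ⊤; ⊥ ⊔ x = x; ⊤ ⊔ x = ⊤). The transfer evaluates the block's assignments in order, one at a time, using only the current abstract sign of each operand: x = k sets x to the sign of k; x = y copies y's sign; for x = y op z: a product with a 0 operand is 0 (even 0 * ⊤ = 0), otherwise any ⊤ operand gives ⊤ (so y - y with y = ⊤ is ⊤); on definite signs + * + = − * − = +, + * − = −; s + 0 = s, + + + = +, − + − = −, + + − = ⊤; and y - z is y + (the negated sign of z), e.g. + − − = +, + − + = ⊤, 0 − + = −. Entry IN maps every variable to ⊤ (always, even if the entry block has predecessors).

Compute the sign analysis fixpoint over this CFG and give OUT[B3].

Per-block solution:
  B0: | IN=(all ⊤) | OUT=(all ⊤)
  B1: | IN=(all ⊤) | OUT=(all ⊤)
  B2: | IN=(all ⊤) | OUT=(all ⊤)
  B3: | IN=(all ⊤) | OUT={a:-; rest ⊤}
  B4: | IN={a:-; rest ⊤} | OUT={a:-; rest ⊤}

Merge at B3: IN[B3] = OUT[B0] ⊔ OUT[B2] = {a: ⊤, b: ⊤, c: ⊤, d: ⊤, e: ⊤, f: ⊤}
Applying B3's transfer function to that IN value gives OUT[B3] (row B3 above).

Answer: {a: -, b: ⊤, c: ⊤, d: ⊤, e: ⊤, f: ⊤}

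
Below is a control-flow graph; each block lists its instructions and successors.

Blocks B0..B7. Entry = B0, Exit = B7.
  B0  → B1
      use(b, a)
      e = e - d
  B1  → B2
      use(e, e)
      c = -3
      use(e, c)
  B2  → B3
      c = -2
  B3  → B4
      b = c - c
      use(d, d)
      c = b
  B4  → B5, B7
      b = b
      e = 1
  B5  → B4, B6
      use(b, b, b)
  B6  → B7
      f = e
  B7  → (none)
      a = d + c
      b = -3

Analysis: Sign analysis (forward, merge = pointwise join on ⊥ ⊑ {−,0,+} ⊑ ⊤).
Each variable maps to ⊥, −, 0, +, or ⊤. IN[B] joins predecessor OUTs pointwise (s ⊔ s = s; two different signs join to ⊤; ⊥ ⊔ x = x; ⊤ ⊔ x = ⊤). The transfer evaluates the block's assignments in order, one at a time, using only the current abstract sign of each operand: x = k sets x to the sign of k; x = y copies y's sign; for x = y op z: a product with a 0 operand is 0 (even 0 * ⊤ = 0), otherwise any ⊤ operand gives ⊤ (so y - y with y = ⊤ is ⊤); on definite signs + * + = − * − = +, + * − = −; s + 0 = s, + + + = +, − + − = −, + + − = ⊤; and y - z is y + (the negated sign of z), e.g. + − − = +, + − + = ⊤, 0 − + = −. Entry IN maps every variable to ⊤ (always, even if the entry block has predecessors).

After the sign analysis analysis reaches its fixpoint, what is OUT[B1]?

Answer: {a: ⊤, b: ⊤, c: -, d: ⊤, e: ⊤, f: ⊤}

Derivation:
Fixpoint table:
  B0:   IN=(all ⊤)   OUT=(all ⊤)
  B1:   IN=(all ⊤)   OUT={c:-; rest ⊤}
  B2:   IN={c:-; rest ⊤}   OUT={c:-; rest ⊤}
  B3:   IN={c:-; rest ⊤}   OUT=(all ⊤)
  B4:   IN=(all ⊤)   OUT={e:+; rest ⊤}
  B5:   IN={e:+; rest ⊤}   OUT={e:+; rest ⊤}
  B6:   IN={e:+; rest ⊤}   OUT={e:+, f:+; rest ⊤}
  B7:   IN={e:+; rest ⊤}   OUT={b:-, e:+; rest ⊤}

Merge at B1: IN[B1] = OUT[B0] = {a: ⊤, b: ⊤, c: ⊤, d: ⊤, e: ⊤, f: ⊤}
Applying B1's transfer function to that IN value gives OUT[B1] (row B1 above).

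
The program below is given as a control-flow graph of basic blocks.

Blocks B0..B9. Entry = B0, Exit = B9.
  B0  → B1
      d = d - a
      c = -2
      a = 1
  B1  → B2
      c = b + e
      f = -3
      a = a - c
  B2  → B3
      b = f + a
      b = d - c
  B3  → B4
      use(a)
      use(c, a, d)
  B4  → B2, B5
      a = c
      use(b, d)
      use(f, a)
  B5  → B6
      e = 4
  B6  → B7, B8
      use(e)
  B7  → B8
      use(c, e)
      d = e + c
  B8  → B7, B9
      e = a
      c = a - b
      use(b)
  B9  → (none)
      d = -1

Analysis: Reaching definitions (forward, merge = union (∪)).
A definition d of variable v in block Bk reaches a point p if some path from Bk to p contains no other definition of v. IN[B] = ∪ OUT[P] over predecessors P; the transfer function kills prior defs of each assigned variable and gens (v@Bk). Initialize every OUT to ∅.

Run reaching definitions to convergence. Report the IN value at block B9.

Per-block solution:
  B0:   IN={}   OUT={a@B0, c@B0, d@B0}
  B1:   IN={a@B0, c@B0, d@B0}   OUT={a@B1, c@B1, d@B0, f@B1}
  B2:   IN={a@B1, a@B4, b@B2, c@B1, d@B0, f@B1}   OUT={a@B1, a@B4, b@B2, c@B1, d@B0, f@B1}
  B3:   IN={a@B1, a@B4, b@B2, c@B1, d@B0, f@B1}   OUT={a@B1, a@B4, b@B2, c@B1, d@B0, f@B1}
  B4:   IN={a@B1, a@B4, b@B2, c@B1, d@B0, f@B1}   OUT={a@B4, b@B2, c@B1, d@B0, f@B1}
  B5:   IN={a@B4, b@B2, c@B1, d@B0, f@B1}   OUT={a@B4, b@B2, c@B1, d@B0, e@B5, f@B1}
  B6:   IN={a@B4, b@B2, c@B1, d@B0, e@B5, f@B1}   OUT={a@B4, b@B2, c@B1, d@B0, e@B5, f@B1}
  B7:   IN={a@B4, b@B2, c@B1, c@B8, d@B0, d@B7, e@B5, e@B8, f@B1}   OUT={a@B4, b@B2, c@B1, c@B8, d@B7, e@B5, e@B8, f@B1}
  B8:   IN={a@B4, b@B2, c@B1, c@B8, d@B0, d@B7, e@B5, e@B8, f@B1}   OUT={a@B4, b@B2, c@B8, d@B0, d@B7, e@B8, f@B1}
  B9:   IN={a@B4, b@B2, c@B8, d@B0, d@B7, e@B8, f@B1}   OUT={a@B4, b@B2, c@B8, d@B9, e@B8, f@B1}

Merge at B9: IN[B9] = OUT[B8] = {a@B4, b@B2, c@B8, d@B0, d@B7, e@B8, f@B1}

Answer: {a@B4, b@B2, c@B8, d@B0, d@B7, e@B8, f@B1}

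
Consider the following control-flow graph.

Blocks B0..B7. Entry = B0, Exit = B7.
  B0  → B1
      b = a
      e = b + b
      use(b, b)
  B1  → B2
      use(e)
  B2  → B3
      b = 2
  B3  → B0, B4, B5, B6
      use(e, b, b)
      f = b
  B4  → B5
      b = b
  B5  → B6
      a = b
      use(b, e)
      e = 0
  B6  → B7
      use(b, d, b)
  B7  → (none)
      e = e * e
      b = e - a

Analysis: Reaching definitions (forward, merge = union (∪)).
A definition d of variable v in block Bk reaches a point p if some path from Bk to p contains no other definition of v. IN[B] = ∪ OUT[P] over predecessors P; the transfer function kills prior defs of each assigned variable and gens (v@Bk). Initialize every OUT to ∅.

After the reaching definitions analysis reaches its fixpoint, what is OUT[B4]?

Fixpoint table:
  B0: | IN={b@B2, e@B0, f@B3} | OUT={b@B0, e@B0, f@B3}
  B1: | IN={b@B0, e@B0, f@B3} | OUT={b@B0, e@B0, f@B3}
  B2: | IN={b@B0, e@B0, f@B3} | OUT={b@B2, e@B0, f@B3}
  B3: | IN={b@B2, e@B0, f@B3} | OUT={b@B2, e@B0, f@B3}
  B4: | IN={b@B2, e@B0, f@B3} | OUT={b@B4, e@B0, f@B3}
  B5: | IN={b@B2, b@B4, e@B0, f@B3} | OUT={a@B5, b@B2, b@B4, e@B5, f@B3}
  B6: | IN={a@B5, b@B2, b@B4, e@B0, e@B5, f@B3} | OUT={a@B5, b@B2, b@B4, e@B0, e@B5, f@B3}
  B7: | IN={a@B5, b@B2, b@B4, e@B0, e@B5, f@B3} | OUT={a@B5, b@B7, e@B7, f@B3}

Merge at B4: IN[B4] = OUT[B3] = {b@B2, e@B0, f@B3}
Applying B4's transfer function to that IN value gives OUT[B4] (row B4 above).

Answer: {b@B4, e@B0, f@B3}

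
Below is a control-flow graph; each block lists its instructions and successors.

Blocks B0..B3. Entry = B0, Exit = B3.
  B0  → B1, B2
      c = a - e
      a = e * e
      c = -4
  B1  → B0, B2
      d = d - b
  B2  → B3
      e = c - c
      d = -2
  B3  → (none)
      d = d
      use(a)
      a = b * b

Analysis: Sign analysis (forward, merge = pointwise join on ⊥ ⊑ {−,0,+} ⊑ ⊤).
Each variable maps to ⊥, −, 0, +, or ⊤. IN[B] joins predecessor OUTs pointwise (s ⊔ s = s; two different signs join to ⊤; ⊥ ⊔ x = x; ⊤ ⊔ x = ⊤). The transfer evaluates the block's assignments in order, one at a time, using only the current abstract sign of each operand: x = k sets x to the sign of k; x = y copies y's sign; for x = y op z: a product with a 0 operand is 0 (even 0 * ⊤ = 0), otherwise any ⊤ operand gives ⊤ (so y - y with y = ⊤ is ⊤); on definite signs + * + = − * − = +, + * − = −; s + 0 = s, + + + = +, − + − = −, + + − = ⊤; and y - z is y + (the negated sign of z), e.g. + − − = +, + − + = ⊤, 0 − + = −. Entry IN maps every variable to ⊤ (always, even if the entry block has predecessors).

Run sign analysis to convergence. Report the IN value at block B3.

Fixpoint table:
  B0:   IN=(all ⊤)   OUT={c:-; rest ⊤}
  B1:   IN={c:-; rest ⊤}   OUT={c:-; rest ⊤}
  B2:   IN={c:-; rest ⊤}   OUT={c:-, d:-; rest ⊤}
  B3:   IN={c:-, d:-; rest ⊤}   OUT={c:-, d:-; rest ⊤}

Merge at B3: IN[B3] = OUT[B2] = {a: ⊤, b: ⊤, c: -, d: -, e: ⊤, f: ⊤}

Answer: {a: ⊤, b: ⊤, c: -, d: -, e: ⊤, f: ⊤}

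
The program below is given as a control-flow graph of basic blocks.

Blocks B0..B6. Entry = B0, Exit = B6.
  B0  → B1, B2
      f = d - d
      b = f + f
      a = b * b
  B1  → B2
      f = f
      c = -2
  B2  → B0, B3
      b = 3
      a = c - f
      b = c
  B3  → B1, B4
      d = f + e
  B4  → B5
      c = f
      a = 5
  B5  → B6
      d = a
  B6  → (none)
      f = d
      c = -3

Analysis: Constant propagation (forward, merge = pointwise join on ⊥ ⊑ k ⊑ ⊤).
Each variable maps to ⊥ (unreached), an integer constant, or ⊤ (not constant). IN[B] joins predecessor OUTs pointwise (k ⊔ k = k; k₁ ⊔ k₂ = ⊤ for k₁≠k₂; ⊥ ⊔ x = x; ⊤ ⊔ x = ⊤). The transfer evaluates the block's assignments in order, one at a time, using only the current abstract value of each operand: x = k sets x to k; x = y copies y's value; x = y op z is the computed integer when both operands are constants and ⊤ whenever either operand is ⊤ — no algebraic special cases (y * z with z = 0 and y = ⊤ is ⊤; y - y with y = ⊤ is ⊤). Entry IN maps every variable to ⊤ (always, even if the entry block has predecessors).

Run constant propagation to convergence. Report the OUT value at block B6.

Answer: {a: 5, b: ⊤, c: -3, d: 5, e: ⊤, f: 5}

Working:
Per-block solution:
  B0:  IN=(all ⊤)  OUT=(all ⊤)
  B1:  IN=(all ⊤)  OUT={c:-2; rest ⊤}
  B2:  IN=(all ⊤)  OUT=(all ⊤)
  B3:  IN=(all ⊤)  OUT=(all ⊤)
  B4:  IN=(all ⊤)  OUT={a:5; rest ⊤}
  B5:  IN={a:5; rest ⊤}  OUT={a:5, d:5; rest ⊤}
  B6:  IN={a:5, d:5; rest ⊤}  OUT={a:5, c:-3, d:5, f:5; rest ⊤}

Merge at B6: IN[B6] = OUT[B5] = {a: 5, b: ⊤, c: ⊤, d: 5, e: ⊤, f: ⊤}
Applying B6's transfer function to that IN value gives OUT[B6] (row B6 above).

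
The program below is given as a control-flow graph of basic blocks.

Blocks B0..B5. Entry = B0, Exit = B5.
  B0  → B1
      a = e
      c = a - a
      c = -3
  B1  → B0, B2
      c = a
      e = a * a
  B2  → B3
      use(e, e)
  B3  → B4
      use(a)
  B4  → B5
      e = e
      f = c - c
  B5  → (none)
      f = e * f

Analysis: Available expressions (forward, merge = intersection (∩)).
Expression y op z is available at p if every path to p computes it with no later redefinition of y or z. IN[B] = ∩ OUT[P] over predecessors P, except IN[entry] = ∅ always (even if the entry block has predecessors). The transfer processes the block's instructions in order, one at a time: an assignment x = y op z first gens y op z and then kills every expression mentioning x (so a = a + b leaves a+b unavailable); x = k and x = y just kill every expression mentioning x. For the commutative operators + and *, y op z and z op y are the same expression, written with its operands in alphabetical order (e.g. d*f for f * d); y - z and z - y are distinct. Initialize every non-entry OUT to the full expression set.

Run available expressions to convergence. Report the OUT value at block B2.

Per-block solution:
  B0:  IN={}  OUT={a-a}
  B1:  IN={a-a}  OUT={a*a, a-a}
  B2:  IN={a*a, a-a}  OUT={a*a, a-a}
  B3:  IN={a*a, a-a}  OUT={a*a, a-a}
  B4:  IN={a*a, a-a}  OUT={a*a, a-a, c-c}
  B5:  IN={a*a, a-a, c-c}  OUT={a*a, a-a, c-c}

Merge at B2: IN[B2] = OUT[B1] = {a*a, a-a}
Applying B2's transfer function to that IN value gives OUT[B2] (row B2 above).

Answer: {a*a, a-a}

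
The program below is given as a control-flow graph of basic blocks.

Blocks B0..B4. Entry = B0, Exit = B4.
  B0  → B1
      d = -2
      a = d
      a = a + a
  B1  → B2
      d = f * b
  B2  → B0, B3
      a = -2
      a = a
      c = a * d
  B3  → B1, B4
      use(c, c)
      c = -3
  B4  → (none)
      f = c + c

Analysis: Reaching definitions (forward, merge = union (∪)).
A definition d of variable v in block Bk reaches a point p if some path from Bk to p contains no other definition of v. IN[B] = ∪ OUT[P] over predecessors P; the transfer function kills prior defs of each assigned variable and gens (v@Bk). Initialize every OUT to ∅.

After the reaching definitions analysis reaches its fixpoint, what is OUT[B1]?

Answer: {a@B0, a@B2, c@B2, c@B3, d@B1}

Derivation:
Converged values:
  B0: | IN={a@B2, c@B2, d@B1} | OUT={a@B0, c@B2, d@B0}
  B1: | IN={a@B0, a@B2, c@B2, c@B3, d@B0, d@B1} | OUT={a@B0, a@B2, c@B2, c@B3, d@B1}
  B2: | IN={a@B0, a@B2, c@B2, c@B3, d@B1} | OUT={a@B2, c@B2, d@B1}
  B3: | IN={a@B2, c@B2, d@B1} | OUT={a@B2, c@B3, d@B1}
  B4: | IN={a@B2, c@B3, d@B1} | OUT={a@B2, c@B3, d@B1, f@B4}

Merge at B1: IN[B1] = OUT[B0] ⊔ OUT[B3] = {a@B0, a@B2, c@B2, c@B3, d@B0, d@B1}
Applying B1's transfer function to that IN value gives OUT[B1] (row B1 above).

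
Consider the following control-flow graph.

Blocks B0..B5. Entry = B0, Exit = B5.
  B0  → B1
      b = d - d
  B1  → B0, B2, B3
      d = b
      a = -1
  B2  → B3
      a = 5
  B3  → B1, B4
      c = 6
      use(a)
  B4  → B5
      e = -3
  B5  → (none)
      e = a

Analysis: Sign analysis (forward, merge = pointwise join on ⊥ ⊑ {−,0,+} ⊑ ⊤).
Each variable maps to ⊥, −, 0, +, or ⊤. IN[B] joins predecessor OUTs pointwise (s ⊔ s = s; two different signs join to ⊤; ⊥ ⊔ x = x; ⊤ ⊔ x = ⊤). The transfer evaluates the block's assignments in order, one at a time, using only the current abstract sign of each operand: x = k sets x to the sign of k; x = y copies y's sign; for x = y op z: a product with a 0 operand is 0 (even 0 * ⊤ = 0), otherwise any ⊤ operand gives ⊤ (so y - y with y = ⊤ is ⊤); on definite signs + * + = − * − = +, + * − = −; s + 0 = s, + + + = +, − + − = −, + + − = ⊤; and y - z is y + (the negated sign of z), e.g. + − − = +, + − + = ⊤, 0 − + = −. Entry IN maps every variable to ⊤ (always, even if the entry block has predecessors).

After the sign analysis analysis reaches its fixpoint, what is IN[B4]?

Fixpoint table:
  B0:  IN=(all ⊤)  OUT=(all ⊤)
  B1:  IN=(all ⊤)  OUT={a:-; rest ⊤}
  B2:  IN={a:-; rest ⊤}  OUT={a:+; rest ⊤}
  B3:  IN=(all ⊤)  OUT={c:+; rest ⊤}
  B4:  IN={c:+; rest ⊤}  OUT={c:+, e:-; rest ⊤}
  B5:  IN={c:+, e:-; rest ⊤}  OUT={c:+; rest ⊤}

Merge at B4: IN[B4] = OUT[B3] = {a: ⊤, b: ⊤, c: +, d: ⊤, e: ⊤, f: ⊤}

Answer: {a: ⊤, b: ⊤, c: +, d: ⊤, e: ⊤, f: ⊤}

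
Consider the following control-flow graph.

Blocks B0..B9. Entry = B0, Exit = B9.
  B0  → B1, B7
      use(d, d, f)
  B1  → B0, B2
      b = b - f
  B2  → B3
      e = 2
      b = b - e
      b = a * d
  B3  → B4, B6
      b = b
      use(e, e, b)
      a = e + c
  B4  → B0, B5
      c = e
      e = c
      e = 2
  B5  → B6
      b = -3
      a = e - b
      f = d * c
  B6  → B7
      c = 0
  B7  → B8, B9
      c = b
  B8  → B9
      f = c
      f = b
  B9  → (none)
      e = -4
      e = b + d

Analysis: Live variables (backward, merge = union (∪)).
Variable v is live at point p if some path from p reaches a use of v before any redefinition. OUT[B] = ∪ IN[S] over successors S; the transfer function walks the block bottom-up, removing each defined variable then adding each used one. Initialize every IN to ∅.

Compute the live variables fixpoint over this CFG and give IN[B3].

Answer: {b, c, d, e, f}

Working:
Per-block solution:
  B0:  IN={a, b, c, d, f}  OUT={a, b, c, d, f}
  B1:  IN={a, b, c, d, f}  OUT={a, b, c, d, f}
  B2:  IN={a, b, c, d, f}  OUT={b, c, d, e, f}
  B3:  IN={b, c, d, e, f}  OUT={a, b, d, e, f}
  B4:  IN={a, b, d, e, f}  OUT={a, b, c, d, e, f}
  B5:  IN={c, d, e}  OUT={b, d}
  B6:  IN={b, d}  OUT={b, d}
  B7:  IN={b, d}  OUT={b, c, d}
  B8:  IN={b, c, d}  OUT={b, d}
  B9:  IN={b, d}  OUT={}

Merge at B3: OUT[B3] = IN[B4] ⊔ IN[B6] = {a, b, d, e, f}
Applying B3's transfer function to that OUT value gives IN[B3] (row B3 above).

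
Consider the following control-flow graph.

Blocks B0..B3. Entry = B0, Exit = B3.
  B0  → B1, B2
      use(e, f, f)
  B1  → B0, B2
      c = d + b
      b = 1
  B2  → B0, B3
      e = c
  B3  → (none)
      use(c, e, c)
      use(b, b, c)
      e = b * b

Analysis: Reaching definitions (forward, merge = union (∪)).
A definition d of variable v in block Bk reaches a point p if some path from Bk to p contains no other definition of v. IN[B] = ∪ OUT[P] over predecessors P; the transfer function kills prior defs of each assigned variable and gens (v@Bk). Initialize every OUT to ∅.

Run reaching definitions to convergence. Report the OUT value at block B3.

Per-block solution:
  B0:   IN={b@B1, c@B1, e@B2}   OUT={b@B1, c@B1, e@B2}
  B1:   IN={b@B1, c@B1, e@B2}   OUT={b@B1, c@B1, e@B2}
  B2:   IN={b@B1, c@B1, e@B2}   OUT={b@B1, c@B1, e@B2}
  B3:   IN={b@B1, c@B1, e@B2}   OUT={b@B1, c@B1, e@B3}

Merge at B3: IN[B3] = OUT[B2] = {b@B1, c@B1, e@B2}
Applying B3's transfer function to that IN value gives OUT[B3] (row B3 above).

Answer: {b@B1, c@B1, e@B3}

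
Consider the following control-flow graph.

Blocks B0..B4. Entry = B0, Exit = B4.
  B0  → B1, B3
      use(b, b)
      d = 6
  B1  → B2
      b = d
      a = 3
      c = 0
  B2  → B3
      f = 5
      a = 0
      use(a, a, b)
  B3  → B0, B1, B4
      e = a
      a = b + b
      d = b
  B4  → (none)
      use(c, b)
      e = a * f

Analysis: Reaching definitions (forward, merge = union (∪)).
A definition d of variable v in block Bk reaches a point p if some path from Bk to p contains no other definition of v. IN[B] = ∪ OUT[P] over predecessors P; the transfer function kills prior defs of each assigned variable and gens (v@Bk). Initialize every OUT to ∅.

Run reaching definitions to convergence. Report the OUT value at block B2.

Converged values:
  B0: | IN={a@B3, b@B1, c@B1, d@B3, e@B3, f@B2} | OUT={a@B3, b@B1, c@B1, d@B0, e@B3, f@B2}
  B1: | IN={a@B3, b@B1, c@B1, d@B0, d@B3, e@B3, f@B2} | OUT={a@B1, b@B1, c@B1, d@B0, d@B3, e@B3, f@B2}
  B2: | IN={a@B1, b@B1, c@B1, d@B0, d@B3, e@B3, f@B2} | OUT={a@B2, b@B1, c@B1, d@B0, d@B3, e@B3, f@B2}
  B3: | IN={a@B2, a@B3, b@B1, c@B1, d@B0, d@B3, e@B3, f@B2} | OUT={a@B3, b@B1, c@B1, d@B3, e@B3, f@B2}
  B4: | IN={a@B3, b@B1, c@B1, d@B3, e@B3, f@B2} | OUT={a@B3, b@B1, c@B1, d@B3, e@B4, f@B2}

Merge at B2: IN[B2] = OUT[B1] = {a@B1, b@B1, c@B1, d@B0, d@B3, e@B3, f@B2}
Applying B2's transfer function to that IN value gives OUT[B2] (row B2 above).

Answer: {a@B2, b@B1, c@B1, d@B0, d@B3, e@B3, f@B2}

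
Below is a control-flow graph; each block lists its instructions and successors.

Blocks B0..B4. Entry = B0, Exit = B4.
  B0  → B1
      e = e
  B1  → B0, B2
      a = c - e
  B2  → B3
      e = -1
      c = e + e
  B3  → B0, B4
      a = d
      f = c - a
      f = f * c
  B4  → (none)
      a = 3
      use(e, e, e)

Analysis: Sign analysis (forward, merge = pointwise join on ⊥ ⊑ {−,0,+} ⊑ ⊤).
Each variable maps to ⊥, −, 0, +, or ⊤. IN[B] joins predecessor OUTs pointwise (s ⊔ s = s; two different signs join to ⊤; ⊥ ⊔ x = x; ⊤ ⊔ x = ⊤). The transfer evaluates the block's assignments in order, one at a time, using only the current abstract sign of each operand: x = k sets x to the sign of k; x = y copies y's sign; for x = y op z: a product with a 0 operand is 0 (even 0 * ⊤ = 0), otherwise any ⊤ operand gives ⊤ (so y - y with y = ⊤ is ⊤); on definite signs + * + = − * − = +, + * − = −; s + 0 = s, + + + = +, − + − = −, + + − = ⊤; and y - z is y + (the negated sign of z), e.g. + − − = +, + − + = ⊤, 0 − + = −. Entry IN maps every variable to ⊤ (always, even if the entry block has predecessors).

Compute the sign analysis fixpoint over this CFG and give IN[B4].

Converged values:
  B0:   IN=(all ⊤)   OUT=(all ⊤)
  B1:   IN=(all ⊤)   OUT=(all ⊤)
  B2:   IN=(all ⊤)   OUT={c:-, e:-; rest ⊤}
  B3:   IN={c:-, e:-; rest ⊤}   OUT={c:-, e:-; rest ⊤}
  B4:   IN={c:-, e:-; rest ⊤}   OUT={a:+, c:-, e:-; rest ⊤}

Merge at B4: IN[B4] = OUT[B3] = {a: ⊤, b: ⊤, c: -, d: ⊤, e: -, f: ⊤}

Answer: {a: ⊤, b: ⊤, c: -, d: ⊤, e: -, f: ⊤}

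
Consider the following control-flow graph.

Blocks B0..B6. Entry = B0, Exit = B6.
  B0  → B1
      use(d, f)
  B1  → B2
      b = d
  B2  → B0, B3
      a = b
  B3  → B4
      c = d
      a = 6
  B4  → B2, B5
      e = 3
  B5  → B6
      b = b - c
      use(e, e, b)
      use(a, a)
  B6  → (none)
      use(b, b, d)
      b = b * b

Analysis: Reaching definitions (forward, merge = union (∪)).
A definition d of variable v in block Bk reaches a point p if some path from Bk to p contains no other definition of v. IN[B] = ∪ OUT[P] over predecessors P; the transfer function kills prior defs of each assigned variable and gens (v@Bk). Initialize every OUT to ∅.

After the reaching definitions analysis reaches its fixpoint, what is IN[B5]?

Answer: {a@B3, b@B1, c@B3, e@B4}

Trace:
Converged values:
  B0: | IN={a@B2, b@B1, c@B3, e@B4} | OUT={a@B2, b@B1, c@B3, e@B4}
  B1: | IN={a@B2, b@B1, c@B3, e@B4} | OUT={a@B2, b@B1, c@B3, e@B4}
  B2: | IN={a@B2, a@B3, b@B1, c@B3, e@B4} | OUT={a@B2, b@B1, c@B3, e@B4}
  B3: | IN={a@B2, b@B1, c@B3, e@B4} | OUT={a@B3, b@B1, c@B3, e@B4}
  B4: | IN={a@B3, b@B1, c@B3, e@B4} | OUT={a@B3, b@B1, c@B3, e@B4}
  B5: | IN={a@B3, b@B1, c@B3, e@B4} | OUT={a@B3, b@B5, c@B3, e@B4}
  B6: | IN={a@B3, b@B5, c@B3, e@B4} | OUT={a@B3, b@B6, c@B3, e@B4}

Merge at B5: IN[B5] = OUT[B4] = {a@B3, b@B1, c@B3, e@B4}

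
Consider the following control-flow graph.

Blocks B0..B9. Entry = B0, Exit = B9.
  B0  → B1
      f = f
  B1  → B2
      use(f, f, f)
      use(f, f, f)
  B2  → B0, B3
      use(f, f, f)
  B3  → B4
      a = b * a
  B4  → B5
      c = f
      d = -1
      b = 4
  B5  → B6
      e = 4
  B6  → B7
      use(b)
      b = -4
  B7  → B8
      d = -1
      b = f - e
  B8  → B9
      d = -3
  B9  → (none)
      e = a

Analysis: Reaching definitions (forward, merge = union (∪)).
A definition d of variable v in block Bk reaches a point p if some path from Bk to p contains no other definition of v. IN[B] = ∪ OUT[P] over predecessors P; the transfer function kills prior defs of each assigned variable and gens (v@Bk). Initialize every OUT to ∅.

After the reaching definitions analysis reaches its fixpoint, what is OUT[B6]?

Answer: {a@B3, b@B6, c@B4, d@B4, e@B5, f@B0}

Derivation:
Fixpoint table:
  B0:   IN={f@B0}   OUT={f@B0}
  B1:   IN={f@B0}   OUT={f@B0}
  B2:   IN={f@B0}   OUT={f@B0}
  B3:   IN={f@B0}   OUT={a@B3, f@B0}
  B4:   IN={a@B3, f@B0}   OUT={a@B3, b@B4, c@B4, d@B4, f@B0}
  B5:   IN={a@B3, b@B4, c@B4, d@B4, f@B0}   OUT={a@B3, b@B4, c@B4, d@B4, e@B5, f@B0}
  B6:   IN={a@B3, b@B4, c@B4, d@B4, e@B5, f@B0}   OUT={a@B3, b@B6, c@B4, d@B4, e@B5, f@B0}
  B7:   IN={a@B3, b@B6, c@B4, d@B4, e@B5, f@B0}   OUT={a@B3, b@B7, c@B4, d@B7, e@B5, f@B0}
  B8:   IN={a@B3, b@B7, c@B4, d@B7, e@B5, f@B0}   OUT={a@B3, b@B7, c@B4, d@B8, e@B5, f@B0}
  B9:   IN={a@B3, b@B7, c@B4, d@B8, e@B5, f@B0}   OUT={a@B3, b@B7, c@B4, d@B8, e@B9, f@B0}

Merge at B6: IN[B6] = OUT[B5] = {a@B3, b@B4, c@B4, d@B4, e@B5, f@B0}
Applying B6's transfer function to that IN value gives OUT[B6] (row B6 above).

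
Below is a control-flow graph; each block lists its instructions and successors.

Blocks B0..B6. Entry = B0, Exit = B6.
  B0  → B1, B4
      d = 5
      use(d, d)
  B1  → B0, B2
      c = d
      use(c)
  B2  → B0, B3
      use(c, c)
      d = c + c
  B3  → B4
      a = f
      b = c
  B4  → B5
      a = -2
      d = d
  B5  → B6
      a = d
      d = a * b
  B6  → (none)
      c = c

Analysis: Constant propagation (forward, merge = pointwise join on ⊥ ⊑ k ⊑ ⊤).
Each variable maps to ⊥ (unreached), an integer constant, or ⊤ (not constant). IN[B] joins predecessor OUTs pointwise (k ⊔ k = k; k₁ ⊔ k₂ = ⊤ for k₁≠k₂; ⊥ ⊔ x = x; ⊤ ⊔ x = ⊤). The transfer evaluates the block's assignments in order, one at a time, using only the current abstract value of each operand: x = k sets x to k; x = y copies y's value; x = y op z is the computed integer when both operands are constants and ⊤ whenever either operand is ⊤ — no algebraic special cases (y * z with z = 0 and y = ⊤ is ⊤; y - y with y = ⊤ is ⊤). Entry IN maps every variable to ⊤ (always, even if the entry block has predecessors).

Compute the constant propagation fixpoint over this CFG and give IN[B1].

Fixpoint table:
  B0:  IN=(all ⊤)  OUT={d:5; rest ⊤}
  B1:  IN={d:5; rest ⊤}  OUT={c:5, d:5; rest ⊤}
  B2:  IN={c:5, d:5; rest ⊤}  OUT={c:5, d:10; rest ⊤}
  B3:  IN={c:5, d:10; rest ⊤}  OUT={b:5, c:5, d:10; rest ⊤}
  B4:  IN=(all ⊤)  OUT={a:-2; rest ⊤}
  B5:  IN={a:-2; rest ⊤}  OUT=(all ⊤)
  B6:  IN=(all ⊤)  OUT=(all ⊤)

Merge at B1: IN[B1] = OUT[B0] = {a: ⊤, b: ⊤, c: ⊤, d: 5, e: ⊤, f: ⊤}

Answer: {a: ⊤, b: ⊤, c: ⊤, d: 5, e: ⊤, f: ⊤}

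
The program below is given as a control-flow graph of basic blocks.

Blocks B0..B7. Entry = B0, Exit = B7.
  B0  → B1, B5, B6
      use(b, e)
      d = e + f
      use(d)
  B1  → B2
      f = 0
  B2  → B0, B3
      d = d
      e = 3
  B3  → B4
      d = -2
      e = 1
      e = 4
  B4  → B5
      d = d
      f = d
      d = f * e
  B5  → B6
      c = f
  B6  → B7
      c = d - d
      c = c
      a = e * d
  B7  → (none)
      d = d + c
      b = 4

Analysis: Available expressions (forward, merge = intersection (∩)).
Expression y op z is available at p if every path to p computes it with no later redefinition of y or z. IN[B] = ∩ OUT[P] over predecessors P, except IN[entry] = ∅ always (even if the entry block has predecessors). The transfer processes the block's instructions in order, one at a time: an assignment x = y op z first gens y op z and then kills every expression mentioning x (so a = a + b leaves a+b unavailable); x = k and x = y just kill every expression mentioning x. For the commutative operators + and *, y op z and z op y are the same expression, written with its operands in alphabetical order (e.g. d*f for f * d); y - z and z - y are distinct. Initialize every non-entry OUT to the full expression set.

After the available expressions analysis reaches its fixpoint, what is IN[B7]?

Answer: {d*e, d-d}

Derivation:
Per-block solution:
  B0:   IN={}   OUT={e+f}
  B1:   IN={e+f}   OUT={}
  B2:   IN={}   OUT={}
  B3:   IN={}   OUT={}
  B4:   IN={}   OUT={e*f}
  B5:   IN={}   OUT={}
  B6:   IN={}   OUT={d*e, d-d}
  B7:   IN={d*e, d-d}   OUT={}

Merge at B7: IN[B7] = OUT[B6] = {d*e, d-d}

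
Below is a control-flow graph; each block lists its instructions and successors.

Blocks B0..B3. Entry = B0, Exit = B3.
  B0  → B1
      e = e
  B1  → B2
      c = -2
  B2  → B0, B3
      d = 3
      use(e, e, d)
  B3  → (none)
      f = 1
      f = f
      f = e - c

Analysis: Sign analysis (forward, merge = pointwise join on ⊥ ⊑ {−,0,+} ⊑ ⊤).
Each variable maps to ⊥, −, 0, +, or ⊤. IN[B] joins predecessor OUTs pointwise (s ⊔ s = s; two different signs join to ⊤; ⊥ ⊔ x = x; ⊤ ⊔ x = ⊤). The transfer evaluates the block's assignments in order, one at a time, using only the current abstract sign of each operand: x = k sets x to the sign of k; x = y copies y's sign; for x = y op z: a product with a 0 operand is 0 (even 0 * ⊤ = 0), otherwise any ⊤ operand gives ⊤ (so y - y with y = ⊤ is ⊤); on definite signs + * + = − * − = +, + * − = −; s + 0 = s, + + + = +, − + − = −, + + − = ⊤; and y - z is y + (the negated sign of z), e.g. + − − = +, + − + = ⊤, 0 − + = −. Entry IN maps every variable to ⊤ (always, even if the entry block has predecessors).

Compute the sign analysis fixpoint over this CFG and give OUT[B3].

Answer: {a: ⊤, b: ⊤, c: -, d: +, e: ⊤, f: ⊤}

Trace:
Per-block solution:
  B0:   IN=(all ⊤)   OUT=(all ⊤)
  B1:   IN=(all ⊤)   OUT={c:-; rest ⊤}
  B2:   IN={c:-; rest ⊤}   OUT={c:-, d:+; rest ⊤}
  B3:   IN={c:-, d:+; rest ⊤}   OUT={c:-, d:+; rest ⊤}

Merge at B3: IN[B3] = OUT[B2] = {a: ⊤, b: ⊤, c: -, d: +, e: ⊤, f: ⊤}
Applying B3's transfer function to that IN value gives OUT[B3] (row B3 above).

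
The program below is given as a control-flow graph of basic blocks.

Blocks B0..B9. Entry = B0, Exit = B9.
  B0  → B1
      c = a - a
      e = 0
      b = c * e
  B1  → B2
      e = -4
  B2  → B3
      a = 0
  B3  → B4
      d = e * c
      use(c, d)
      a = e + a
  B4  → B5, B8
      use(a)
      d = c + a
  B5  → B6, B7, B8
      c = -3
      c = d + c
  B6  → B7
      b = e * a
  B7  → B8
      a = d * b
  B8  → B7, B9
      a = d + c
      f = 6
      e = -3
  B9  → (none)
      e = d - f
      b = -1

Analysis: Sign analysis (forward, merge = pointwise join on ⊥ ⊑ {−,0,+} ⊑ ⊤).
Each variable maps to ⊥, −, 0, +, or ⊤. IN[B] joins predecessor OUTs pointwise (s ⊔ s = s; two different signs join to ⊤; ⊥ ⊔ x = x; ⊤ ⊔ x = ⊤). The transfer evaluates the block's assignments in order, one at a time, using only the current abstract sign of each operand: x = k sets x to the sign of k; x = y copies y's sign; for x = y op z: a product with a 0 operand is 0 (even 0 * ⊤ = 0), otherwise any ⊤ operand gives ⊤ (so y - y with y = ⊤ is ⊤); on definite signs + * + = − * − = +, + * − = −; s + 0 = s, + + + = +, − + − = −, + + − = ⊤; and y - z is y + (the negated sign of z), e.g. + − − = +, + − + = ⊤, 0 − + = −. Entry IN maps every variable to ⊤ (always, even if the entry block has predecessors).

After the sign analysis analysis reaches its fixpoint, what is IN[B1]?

Answer: {a: ⊤, b: 0, c: ⊤, d: ⊤, e: 0, f: ⊤}

Working:
Converged values:
  B0: | IN=(all ⊤) | OUT={b:0, e:0; rest ⊤}
  B1: | IN={b:0, e:0; rest ⊤} | OUT={b:0, e:-; rest ⊤}
  B2: | IN={b:0, e:-; rest ⊤} | OUT={a:0, b:0, e:-; rest ⊤}
  B3: | IN={a:0, b:0, e:-; rest ⊤} | OUT={a:-, b:0, e:-; rest ⊤}
  B4: | IN={a:-, b:0, e:-; rest ⊤} | OUT={a:-, b:0, e:-; rest ⊤}
  B5: | IN={a:-, b:0, e:-; rest ⊤} | OUT={a:-, b:0, e:-; rest ⊤}
  B6: | IN={a:-, b:0, e:-; rest ⊤} | OUT={a:-, b:+, e:-; rest ⊤}
  B7: | IN={e:-; rest ⊤} | OUT={e:-; rest ⊤}
  B8: | IN={e:-; rest ⊤} | OUT={e:-, f:+; rest ⊤}
  B9: | IN={e:-, f:+; rest ⊤} | OUT={b:-, f:+; rest ⊤}

Merge at B1: IN[B1] = OUT[B0] = {a: ⊤, b: 0, c: ⊤, d: ⊤, e: 0, f: ⊤}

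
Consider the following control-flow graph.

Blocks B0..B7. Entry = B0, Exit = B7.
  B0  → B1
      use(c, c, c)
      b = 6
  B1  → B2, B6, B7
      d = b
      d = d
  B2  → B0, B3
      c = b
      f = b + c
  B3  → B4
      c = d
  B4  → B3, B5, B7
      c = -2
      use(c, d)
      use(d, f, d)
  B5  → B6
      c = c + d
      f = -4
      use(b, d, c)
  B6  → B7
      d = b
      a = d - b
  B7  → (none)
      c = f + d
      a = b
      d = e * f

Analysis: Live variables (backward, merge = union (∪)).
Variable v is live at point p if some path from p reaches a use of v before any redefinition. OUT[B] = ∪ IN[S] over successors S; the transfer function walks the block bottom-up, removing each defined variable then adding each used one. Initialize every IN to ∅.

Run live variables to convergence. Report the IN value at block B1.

Answer: {b, e, f}

Trace:
Converged values:
  B0:  IN={c, e, f}  OUT={b, e, f}
  B1:  IN={b, e, f}  OUT={b, d, e, f}
  B2:  IN={b, d, e}  OUT={b, c, d, e, f}
  B3:  IN={b, d, e, f}  OUT={b, d, e, f}
  B4:  IN={b, d, e, f}  OUT={b, c, d, e, f}
  B5:  IN={b, c, d, e}  OUT={b, e, f}
  B6:  IN={b, e, f}  OUT={b, d, e, f}
  B7:  IN={b, d, e, f}  OUT={}

Merge at B1: OUT[B1] = IN[B2] ⊔ IN[B6] ⊔ IN[B7] = {b, d, e, f}
Applying B1's transfer function to that OUT value gives IN[B1] (row B1 above).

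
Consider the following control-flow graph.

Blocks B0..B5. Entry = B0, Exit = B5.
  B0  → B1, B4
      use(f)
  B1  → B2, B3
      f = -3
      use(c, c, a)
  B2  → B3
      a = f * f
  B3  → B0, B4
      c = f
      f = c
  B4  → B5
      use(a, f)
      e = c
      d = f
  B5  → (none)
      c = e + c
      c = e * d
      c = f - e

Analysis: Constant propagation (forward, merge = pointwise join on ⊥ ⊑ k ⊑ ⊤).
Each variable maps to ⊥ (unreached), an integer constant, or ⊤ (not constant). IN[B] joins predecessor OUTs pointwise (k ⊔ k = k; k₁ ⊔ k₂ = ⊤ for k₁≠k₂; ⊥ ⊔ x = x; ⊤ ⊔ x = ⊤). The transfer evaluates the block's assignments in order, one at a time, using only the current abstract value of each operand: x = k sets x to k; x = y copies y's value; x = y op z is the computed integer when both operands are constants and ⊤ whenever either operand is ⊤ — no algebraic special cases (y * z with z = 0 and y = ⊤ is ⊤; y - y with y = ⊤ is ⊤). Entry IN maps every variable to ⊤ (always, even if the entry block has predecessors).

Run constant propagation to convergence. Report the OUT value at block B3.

Answer: {a: ⊤, b: ⊤, c: -3, d: ⊤, e: ⊤, f: -3}

Trace:
Per-block solution:
  B0: | IN=(all ⊤) | OUT=(all ⊤)
  B1: | IN=(all ⊤) | OUT={f:-3; rest ⊤}
  B2: | IN={f:-3; rest ⊤} | OUT={a:9, f:-3; rest ⊤}
  B3: | IN={f:-3; rest ⊤} | OUT={c:-3, f:-3; rest ⊤}
  B4: | IN=(all ⊤) | OUT=(all ⊤)
  B5: | IN=(all ⊤) | OUT=(all ⊤)

Merge at B3: IN[B3] = OUT[B1] ⊔ OUT[B2] = {a: ⊤, b: ⊤, c: ⊤, d: ⊤, e: ⊤, f: -3}
Applying B3's transfer function to that IN value gives OUT[B3] (row B3 above).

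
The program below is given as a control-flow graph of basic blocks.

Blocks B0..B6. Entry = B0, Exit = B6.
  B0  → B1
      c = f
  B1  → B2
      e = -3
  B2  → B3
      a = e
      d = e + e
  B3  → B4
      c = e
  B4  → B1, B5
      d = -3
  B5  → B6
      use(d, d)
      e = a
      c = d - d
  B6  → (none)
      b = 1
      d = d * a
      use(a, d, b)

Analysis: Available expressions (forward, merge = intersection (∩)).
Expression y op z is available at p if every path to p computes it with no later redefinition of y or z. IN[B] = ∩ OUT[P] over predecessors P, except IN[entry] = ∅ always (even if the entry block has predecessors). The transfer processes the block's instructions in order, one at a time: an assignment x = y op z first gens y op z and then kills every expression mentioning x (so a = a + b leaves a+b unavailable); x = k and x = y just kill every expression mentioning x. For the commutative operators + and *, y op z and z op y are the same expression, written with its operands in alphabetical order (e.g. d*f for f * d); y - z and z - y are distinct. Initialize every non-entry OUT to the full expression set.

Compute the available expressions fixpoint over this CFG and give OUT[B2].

Per-block solution:
  B0: | IN={} | OUT={}
  B1: | IN={} | OUT={}
  B2: | IN={} | OUT={e+e}
  B3: | IN={e+e} | OUT={e+e}
  B4: | IN={e+e} | OUT={e+e}
  B5: | IN={e+e} | OUT={d-d}
  B6: | IN={d-d} | OUT={}

Merge at B2: IN[B2] = OUT[B1] = {}
Applying B2's transfer function to that IN value gives OUT[B2] (row B2 above).

Answer: {e+e}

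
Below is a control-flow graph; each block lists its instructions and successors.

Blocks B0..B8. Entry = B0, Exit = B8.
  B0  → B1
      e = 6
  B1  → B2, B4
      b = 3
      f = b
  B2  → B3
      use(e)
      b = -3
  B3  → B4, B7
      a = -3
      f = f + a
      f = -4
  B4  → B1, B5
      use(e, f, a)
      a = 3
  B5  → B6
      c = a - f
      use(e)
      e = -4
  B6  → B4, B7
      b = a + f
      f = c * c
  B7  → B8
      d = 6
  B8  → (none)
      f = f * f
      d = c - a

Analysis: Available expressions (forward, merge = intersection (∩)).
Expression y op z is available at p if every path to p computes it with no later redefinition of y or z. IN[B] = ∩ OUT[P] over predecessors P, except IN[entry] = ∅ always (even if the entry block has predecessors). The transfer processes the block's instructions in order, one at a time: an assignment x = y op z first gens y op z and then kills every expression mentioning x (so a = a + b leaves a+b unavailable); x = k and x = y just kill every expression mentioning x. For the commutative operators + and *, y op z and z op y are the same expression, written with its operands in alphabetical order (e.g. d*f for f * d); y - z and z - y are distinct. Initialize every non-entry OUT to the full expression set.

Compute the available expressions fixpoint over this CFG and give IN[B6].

Per-block solution:
  B0:   IN={}   OUT={}
  B1:   IN={}   OUT={}
  B2:   IN={}   OUT={}
  B3:   IN={}   OUT={}
  B4:   IN={}   OUT={}
  B5:   IN={}   OUT={a-f}
  B6:   IN={a-f}   OUT={c*c}
  B7:   IN={}   OUT={}
  B8:   IN={}   OUT={c-a}

Merge at B6: IN[B6] = OUT[B5] = {a-f}

Answer: {a-f}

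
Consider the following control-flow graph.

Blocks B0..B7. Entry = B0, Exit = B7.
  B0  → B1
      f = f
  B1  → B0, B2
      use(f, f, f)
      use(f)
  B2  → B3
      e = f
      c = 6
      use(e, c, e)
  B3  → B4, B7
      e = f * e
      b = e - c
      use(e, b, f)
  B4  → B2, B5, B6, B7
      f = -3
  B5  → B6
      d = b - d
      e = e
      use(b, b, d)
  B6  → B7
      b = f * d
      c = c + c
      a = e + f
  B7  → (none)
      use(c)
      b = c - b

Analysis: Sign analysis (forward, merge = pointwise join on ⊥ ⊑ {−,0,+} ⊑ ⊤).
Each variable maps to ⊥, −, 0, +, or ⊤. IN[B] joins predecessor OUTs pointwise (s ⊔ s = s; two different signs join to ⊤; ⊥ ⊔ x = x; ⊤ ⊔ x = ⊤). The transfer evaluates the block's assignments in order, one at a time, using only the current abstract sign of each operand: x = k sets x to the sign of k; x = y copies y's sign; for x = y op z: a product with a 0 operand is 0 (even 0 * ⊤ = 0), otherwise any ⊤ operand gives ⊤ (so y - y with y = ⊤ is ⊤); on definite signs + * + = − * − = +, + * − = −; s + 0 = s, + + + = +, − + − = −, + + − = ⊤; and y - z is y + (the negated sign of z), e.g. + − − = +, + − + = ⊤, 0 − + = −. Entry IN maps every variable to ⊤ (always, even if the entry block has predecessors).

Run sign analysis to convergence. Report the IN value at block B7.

Per-block solution:
  B0: | IN=(all ⊤) | OUT=(all ⊤)
  B1: | IN=(all ⊤) | OUT=(all ⊤)
  B2: | IN=(all ⊤) | OUT={c:+; rest ⊤}
  B3: | IN={c:+; rest ⊤} | OUT={c:+; rest ⊤}
  B4: | IN={c:+; rest ⊤} | OUT={c:+, f:-; rest ⊤}
  B5: | IN={c:+, f:-; rest ⊤} | OUT={c:+, f:-; rest ⊤}
  B6: | IN={c:+, f:-; rest ⊤} | OUT={c:+, f:-; rest ⊤}
  B7: | IN={c:+; rest ⊤} | OUT={c:+; rest ⊤}

Merge at B7: IN[B7] = OUT[B3] ⊔ OUT[B4] ⊔ OUT[B6] = {a: ⊤, b: ⊤, c: +, d: ⊤, e: ⊤, f: ⊤}

Answer: {a: ⊤, b: ⊤, c: +, d: ⊤, e: ⊤, f: ⊤}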